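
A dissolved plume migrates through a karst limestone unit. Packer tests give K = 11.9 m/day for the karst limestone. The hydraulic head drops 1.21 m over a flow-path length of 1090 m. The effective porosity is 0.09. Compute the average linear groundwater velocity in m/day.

0.147

Hydraulic gradient i = Δh / L = 1.21 / 1090 = 0.001110.
Darcy flux q = K · i = 11.90 × 0.001110 = 0.01321 m/day.
Seepage velocity v = q / n_e = 0.01321 / 0.09 = 0.1468 m/day.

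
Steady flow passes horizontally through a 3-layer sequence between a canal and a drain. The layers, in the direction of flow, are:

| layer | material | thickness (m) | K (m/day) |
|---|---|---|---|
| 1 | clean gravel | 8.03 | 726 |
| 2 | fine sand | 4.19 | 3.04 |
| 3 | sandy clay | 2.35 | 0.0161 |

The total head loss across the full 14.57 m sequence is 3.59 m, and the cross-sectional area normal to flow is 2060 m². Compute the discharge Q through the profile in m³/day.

Flow is perpendicular to layering, so the layers act in series and the equivalent K is the thickness-weighted harmonic mean.
Total thickness L = 8.03 + 4.19 + 2.35 = 14.57 m.
Σ(b_i/K_i) = 8.03/726 + 4.19/3.04 + 2.35/0.0161 = 147.4 d.
K_eq = L / Σ(b_i/K_i) = 14.57 / 147.4 = 0.09888 m/day.
Q = K_eq · A · (Δh/L) = 0.09888 × 2060 × (3.59/14.57) = 50.19 m³/day.

50.2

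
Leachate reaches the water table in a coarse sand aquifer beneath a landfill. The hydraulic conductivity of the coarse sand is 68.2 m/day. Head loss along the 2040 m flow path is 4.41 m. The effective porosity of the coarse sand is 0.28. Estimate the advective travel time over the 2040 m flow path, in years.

Hydraulic gradient i = Δh / L = 4.41 / 2040 = 0.002162.
Darcy flux q = K · i = 68.20 × 0.002162 = 0.1474 m/day.
Seepage velocity v = q / n_e = 0.1474 / 0.28 = 0.5265 m/day.
Travel time t = L / v = 2040 / 0.5265 = 3874 days = 10.61 years.

10.6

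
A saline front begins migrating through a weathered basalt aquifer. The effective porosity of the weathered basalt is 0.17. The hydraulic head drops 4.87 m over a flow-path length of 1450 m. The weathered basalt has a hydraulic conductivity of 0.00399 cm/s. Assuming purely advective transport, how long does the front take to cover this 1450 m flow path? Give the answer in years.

Convert K: 0.00399 cm/s × 864 = 3.447 m/day.
Hydraulic gradient i = Δh / L = 4.87 / 1450 = 0.003359.
Darcy flux q = K · i = 3.447 × 0.003359 = 0.01158 m/day.
Seepage velocity v = q / n_e = 0.01158 / 0.17 = 0.06811 m/day.
Travel time t = L / v = 1450 / 0.06811 = 21290 days = 58.29 years.

58.3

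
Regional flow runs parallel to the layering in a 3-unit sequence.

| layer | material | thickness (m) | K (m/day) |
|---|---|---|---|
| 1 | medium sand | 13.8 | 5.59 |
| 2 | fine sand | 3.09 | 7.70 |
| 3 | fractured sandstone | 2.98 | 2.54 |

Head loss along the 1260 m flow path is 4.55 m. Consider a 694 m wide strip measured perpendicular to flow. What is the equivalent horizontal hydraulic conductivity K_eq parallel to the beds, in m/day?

5.46

Flow is parallel to layering, so each bed carries its own Darcy discharge and the transmissivities add.
Σ(K_i·b_i) = 5.59×13.8 + 7.70×3.09 + 2.54×2.98 = 108.5 m²/day.
Total thickness b = 19.87 m, so K_eq = Σ(K_i·b_i)/b = 5.461 m/day.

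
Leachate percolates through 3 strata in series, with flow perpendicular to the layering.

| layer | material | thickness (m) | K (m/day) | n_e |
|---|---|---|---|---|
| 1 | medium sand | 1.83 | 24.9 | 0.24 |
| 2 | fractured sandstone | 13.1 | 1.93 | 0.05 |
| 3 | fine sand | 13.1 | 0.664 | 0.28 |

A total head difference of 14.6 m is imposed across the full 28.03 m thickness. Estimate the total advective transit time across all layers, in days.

8.67

With flow normal to the layers, continuity requires the same specific discharge q through every layer.
Σ(b_i/K_i) = 1.83/24.9 + 13.1/1.93 + 13.1/0.664 = 26.59 d.
q = Δh / Σ(b_i/K_i) = 14.6 / 26.59 = 0.5491 m/day.
In each layer the seepage velocity is v_i = q/n_i, so the layer transit time is t_i = b_i·n_i / q:
  layer 1 (medium sand): t_1 = 1.83 × 0.24 / 0.5491 = 0.7999 d
  layer 2 (fractured sandstone): t_2 = 13.1 × 0.05 / 0.5491 = 1.193 d
  layer 3 (fine sand): t_3 = 13.1 × 0.28 / 0.5491 = 6.680 d
Total t = Σ t_i = 8.673 days.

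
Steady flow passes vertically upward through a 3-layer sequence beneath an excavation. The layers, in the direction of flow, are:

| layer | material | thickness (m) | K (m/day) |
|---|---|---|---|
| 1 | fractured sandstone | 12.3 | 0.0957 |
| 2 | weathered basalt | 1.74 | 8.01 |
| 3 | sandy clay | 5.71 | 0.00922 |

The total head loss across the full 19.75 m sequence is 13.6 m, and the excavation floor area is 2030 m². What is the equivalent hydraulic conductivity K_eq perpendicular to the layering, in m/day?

0.0264

Flow is perpendicular to layering, so the layers act in series and the equivalent K is the thickness-weighted harmonic mean.
Total thickness L = 12.3 + 1.74 + 5.71 = 19.75 m.
Σ(b_i/K_i) = 12.3/0.0957 + 1.74/8.01 + 5.71/0.00922 = 748.0 d.
K_eq = L / Σ(b_i/K_i) = 19.75 / 748.0 = 0.02640 m/day.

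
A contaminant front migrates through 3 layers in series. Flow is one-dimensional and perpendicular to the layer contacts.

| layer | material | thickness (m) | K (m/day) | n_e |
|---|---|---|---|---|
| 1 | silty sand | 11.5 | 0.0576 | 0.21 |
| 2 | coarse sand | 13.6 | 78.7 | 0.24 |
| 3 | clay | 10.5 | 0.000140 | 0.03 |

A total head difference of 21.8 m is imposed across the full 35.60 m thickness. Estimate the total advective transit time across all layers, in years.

56.6

With flow normal to the layers, continuity requires the same specific discharge q through every layer.
Σ(b_i/K_i) = 11.5/0.0576 + 13.6/78.7 + 10.5/0.000140 = 75200 d.
q = Δh / Σ(b_i/K_i) = 21.8 / 75200 = 0.0002899 m/day.
In each layer the seepage velocity is v_i = q/n_i, so the layer transit time is t_i = b_i·n_i / q:
  layer 1 (silty sand): t_1 = 11.5 × 0.21 / 0.0002899 = 8331 d
  layer 2 (coarse sand): t_2 = 13.6 × 0.24 / 0.0002899 = 11259 d
  layer 3 (clay): t_3 = 10.5 × 0.03 / 0.0002899 = 1087 d
Total t = Σ t_i = 20677 days = 56.61 years.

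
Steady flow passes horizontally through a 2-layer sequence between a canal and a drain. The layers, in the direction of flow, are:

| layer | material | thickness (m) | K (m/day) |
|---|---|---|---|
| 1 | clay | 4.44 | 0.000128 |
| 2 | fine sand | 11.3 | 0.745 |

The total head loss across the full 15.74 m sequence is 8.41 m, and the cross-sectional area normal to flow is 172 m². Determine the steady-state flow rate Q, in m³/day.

0.0417

Flow is perpendicular to layering, so the layers act in series and the equivalent K is the thickness-weighted harmonic mean.
Total thickness L = 4.44 + 11.3 = 15.74 m.
Σ(b_i/K_i) = 4.44/0.000128 + 11.3/0.745 = 34703 d.
K_eq = L / Σ(b_i/K_i) = 15.74 / 34703 = 0.0004536 m/day.
Q = K_eq · A · (Δh/L) = 0.0004536 × 172 × (8.41/15.74) = 0.04168 m³/day.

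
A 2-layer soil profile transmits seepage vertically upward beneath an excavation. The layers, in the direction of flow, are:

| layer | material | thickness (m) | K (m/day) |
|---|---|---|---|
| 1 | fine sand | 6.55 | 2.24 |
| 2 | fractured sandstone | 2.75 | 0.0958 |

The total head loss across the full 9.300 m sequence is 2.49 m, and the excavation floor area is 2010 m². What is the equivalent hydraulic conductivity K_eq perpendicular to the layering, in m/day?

Flow is perpendicular to layering, so the layers act in series and the equivalent K is the thickness-weighted harmonic mean.
Total thickness L = 6.55 + 2.75 = 9.300 m.
Σ(b_i/K_i) = 6.55/2.24 + 2.75/0.0958 = 31.63 d.
K_eq = L / Σ(b_i/K_i) = 9.300 / 31.63 = 0.2940 m/day.

0.294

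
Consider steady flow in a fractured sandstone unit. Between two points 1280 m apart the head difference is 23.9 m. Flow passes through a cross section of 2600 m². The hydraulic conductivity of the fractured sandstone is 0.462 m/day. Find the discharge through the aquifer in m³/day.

Hydraulic gradient i = Δh / L = 23.9 / 1280 = 0.01867.
Darcy's law: Q = K · A · i = 0.4620 × 2600 × 0.01867 = 22.43 m³/day.

22.4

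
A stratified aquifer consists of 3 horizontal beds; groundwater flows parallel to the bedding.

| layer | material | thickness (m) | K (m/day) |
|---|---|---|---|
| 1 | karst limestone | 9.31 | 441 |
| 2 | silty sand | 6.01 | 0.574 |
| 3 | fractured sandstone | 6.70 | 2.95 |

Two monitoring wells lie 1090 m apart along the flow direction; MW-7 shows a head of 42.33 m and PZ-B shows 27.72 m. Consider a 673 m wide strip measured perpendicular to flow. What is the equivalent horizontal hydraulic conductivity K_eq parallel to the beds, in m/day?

Flow is parallel to layering, so each bed carries its own Darcy discharge and the transmissivities add.
Σ(K_i·b_i) = 441×9.31 + 0.574×6.01 + 2.95×6.70 = 4129 m²/day.
Total thickness b = 22.02 m, so K_eq = Σ(K_i·b_i)/b = 187.5 m/day.

188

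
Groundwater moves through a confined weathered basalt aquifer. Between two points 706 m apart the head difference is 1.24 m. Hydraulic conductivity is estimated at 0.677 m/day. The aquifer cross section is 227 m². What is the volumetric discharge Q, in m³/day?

Hydraulic gradient i = Δh / L = 1.24 / 706 = 0.001756.
Darcy's law: Q = K · A · i = 0.6770 × 227.0 × 0.001756 = 0.2699 m³/day.

0.270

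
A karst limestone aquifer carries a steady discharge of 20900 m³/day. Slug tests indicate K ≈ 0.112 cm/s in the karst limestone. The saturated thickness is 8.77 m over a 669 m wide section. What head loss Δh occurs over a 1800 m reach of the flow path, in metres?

66.3

Convert K: 0.112 cm/s × 864 = 96.77 m/day.
Cross-sectional area A = 669 × 8.77 = 5867 m².
From Q = K·A·i, i = Q / (K·A) = 20900 / (96.77 × 5867) = 0.03681.
Head loss Δh = i · L = 0.03681 × 1800 = 66.26 m.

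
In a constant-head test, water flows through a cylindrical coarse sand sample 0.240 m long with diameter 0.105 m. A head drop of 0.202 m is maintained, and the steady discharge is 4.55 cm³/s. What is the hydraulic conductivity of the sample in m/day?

53.9

Cross-sectional area A = π·(d/2)² = π × (0.105/2)² = 0.008659 m².
Convert discharge: 4.55 cm³/s = 4.550e-06 m³/s.
Darcy's law rearranged: K = Q·L / (A·Δh) = 4.550e-06 × 0.240 / (0.008659 × 0.202) = 0.0006243 m/s = 53.94 m/day.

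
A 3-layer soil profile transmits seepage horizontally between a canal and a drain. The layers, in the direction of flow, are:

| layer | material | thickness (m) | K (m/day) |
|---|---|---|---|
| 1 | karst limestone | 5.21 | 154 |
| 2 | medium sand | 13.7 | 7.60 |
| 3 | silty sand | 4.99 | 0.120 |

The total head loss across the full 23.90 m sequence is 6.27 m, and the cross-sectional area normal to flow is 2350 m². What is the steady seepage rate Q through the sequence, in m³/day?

339

Flow is perpendicular to layering, so the layers act in series and the equivalent K is the thickness-weighted harmonic mean.
Total thickness L = 5.21 + 13.7 + 4.99 = 23.90 m.
Σ(b_i/K_i) = 5.21/154 + 13.7/7.60 + 4.99/0.120 = 43.42 d.
K_eq = L / Σ(b_i/K_i) = 23.90 / 43.42 = 0.5504 m/day.
Q = K_eq · A · (Δh/L) = 0.5504 × 2350 × (6.27/23.90) = 339.3 m³/day.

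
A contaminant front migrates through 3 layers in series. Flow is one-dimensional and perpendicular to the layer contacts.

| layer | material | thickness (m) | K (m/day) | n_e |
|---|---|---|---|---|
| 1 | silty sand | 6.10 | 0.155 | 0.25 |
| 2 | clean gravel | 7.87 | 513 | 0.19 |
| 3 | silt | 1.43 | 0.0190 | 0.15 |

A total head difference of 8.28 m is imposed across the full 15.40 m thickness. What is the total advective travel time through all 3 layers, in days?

With flow normal to the layers, continuity requires the same specific discharge q through every layer.
Σ(b_i/K_i) = 6.10/0.155 + 7.87/513 + 1.43/0.0190 = 114.6 d.
q = Δh / Σ(b_i/K_i) = 8.28 / 114.6 = 0.07223 m/day.
In each layer the seepage velocity is v_i = q/n_i, so the layer transit time is t_i = b_i·n_i / q:
  layer 1 (silty sand): t_1 = 6.10 × 0.25 / 0.07223 = 21.11 d
  layer 2 (clean gravel): t_2 = 7.87 × 0.19 / 0.07223 = 20.70 d
  layer 3 (silt): t_3 = 1.43 × 0.15 / 0.07223 = 2.970 d
Total t = Σ t_i = 44.78 days.

44.8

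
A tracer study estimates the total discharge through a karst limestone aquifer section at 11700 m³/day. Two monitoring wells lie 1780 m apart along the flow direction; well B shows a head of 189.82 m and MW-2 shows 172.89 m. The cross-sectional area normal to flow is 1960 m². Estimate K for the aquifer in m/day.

628

Hydraulic gradient i = (189.82 − 172.89) / 1780 = 16.93 / 1780 = 0.009511.
From Q = K·A·i, K = Q / (A·i) = 11700 / (1960 × 0.009511) = 627.6 m/day.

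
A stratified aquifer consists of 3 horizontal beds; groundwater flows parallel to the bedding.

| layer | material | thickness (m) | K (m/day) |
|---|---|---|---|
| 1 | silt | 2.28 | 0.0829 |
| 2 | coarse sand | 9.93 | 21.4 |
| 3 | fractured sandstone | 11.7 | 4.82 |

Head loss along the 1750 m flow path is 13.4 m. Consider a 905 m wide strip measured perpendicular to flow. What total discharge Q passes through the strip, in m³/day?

1860

Flow is parallel to layering, so each bed carries its own Darcy discharge and the transmissivities add.
Σ(K_i·b_i) = 0.0829×2.28 + 21.4×9.93 + 4.82×11.7 = 269.1 m²/day.
Hydraulic gradient i = Δh / L = 13.4 / 1750 = 0.007657.
Q = Σ(K_i·b_i) · W · i = 269.1 × 905 × 0.007657 = 1865 m³/day.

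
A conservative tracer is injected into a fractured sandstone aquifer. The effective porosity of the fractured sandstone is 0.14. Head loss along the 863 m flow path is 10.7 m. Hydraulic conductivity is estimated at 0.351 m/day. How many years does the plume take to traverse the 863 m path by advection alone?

Hydraulic gradient i = Δh / L = 10.7 / 863 = 0.01240.
Darcy flux q = K · i = 0.3510 × 0.01240 = 0.004352 m/day.
Seepage velocity v = q / n_e = 0.004352 / 0.14 = 0.03109 m/day.
Travel time t = L / v = 863 / 0.03109 = 27763 days = 76.01 years.

76.0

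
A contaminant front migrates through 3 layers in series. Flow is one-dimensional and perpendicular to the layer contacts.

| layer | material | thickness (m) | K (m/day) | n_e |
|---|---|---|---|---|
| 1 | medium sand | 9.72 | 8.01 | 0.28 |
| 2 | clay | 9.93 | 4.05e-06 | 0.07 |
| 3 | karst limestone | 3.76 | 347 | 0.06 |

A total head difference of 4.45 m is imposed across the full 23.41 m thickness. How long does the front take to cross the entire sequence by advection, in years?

With flow normal to the layers, continuity requires the same specific discharge q through every layer.
Σ(b_i/K_i) = 9.72/8.01 + 9.93/4.05e-06 + 3.76/347 = 2.452e+06 d.
q = Δh / Σ(b_i/K_i) = 4.45 / 2.452e+06 = 1.815e-06 m/day.
In each layer the seepage velocity is v_i = q/n_i, so the layer transit time is t_i = b_i·n_i / q:
  layer 1 (medium sand): t_1 = 9.72 × 0.28 / 1.815e-06 = 1.500e+06 d
  layer 2 (clay): t_2 = 9.93 × 0.07 / 1.815e-06 = 3.830e+05 d
  layer 3 (karst limestone): t_3 = 3.76 × 0.06 / 1.815e-06 = 1.243e+05 d
Total t = Σ t_i = 2.007e+06 days = 5494 years.

5490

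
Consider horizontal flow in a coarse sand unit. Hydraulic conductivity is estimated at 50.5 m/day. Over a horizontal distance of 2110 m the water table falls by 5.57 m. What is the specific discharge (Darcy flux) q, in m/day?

0.133

Hydraulic gradient i = Δh / L = 5.57 / 2110 = 0.002640.
Specific discharge q = K · i = 50.50 × 0.002640 = 0.1333 m/day.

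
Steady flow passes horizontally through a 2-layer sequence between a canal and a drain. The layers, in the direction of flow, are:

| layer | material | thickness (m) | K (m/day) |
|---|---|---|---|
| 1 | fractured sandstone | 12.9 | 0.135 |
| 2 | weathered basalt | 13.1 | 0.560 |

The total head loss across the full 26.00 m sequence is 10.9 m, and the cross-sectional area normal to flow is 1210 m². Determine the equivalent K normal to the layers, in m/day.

Flow is perpendicular to layering, so the layers act in series and the equivalent K is the thickness-weighted harmonic mean.
Total thickness L = 12.9 + 13.1 = 26.00 m.
Σ(b_i/K_i) = 12.9/0.135 + 13.1/0.560 = 118.9 d.
K_eq = L / Σ(b_i/K_i) = 26.00 / 118.9 = 0.2186 m/day.

0.219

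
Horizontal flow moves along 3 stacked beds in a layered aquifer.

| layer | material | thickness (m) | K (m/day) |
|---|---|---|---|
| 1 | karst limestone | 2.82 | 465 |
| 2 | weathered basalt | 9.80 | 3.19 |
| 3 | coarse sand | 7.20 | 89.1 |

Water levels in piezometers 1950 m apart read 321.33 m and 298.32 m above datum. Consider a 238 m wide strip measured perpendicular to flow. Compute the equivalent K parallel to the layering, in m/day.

100

Flow is parallel to layering, so each bed carries its own Darcy discharge and the transmissivities add.
Σ(K_i·b_i) = 465×2.82 + 3.19×9.80 + 89.1×7.20 = 1984 m²/day.
Total thickness b = 19.82 m, so K_eq = Σ(K_i·b_i)/b = 100.1 m/day.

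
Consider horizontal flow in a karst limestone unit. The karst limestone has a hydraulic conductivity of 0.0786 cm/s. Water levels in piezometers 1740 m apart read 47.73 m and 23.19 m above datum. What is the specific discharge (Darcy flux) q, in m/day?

Convert K: 0.0786 cm/s × 864 = 67.91 m/day.
Hydraulic gradient i = (47.73 − 23.19) / 1740 = 24.54 / 1740 = 0.01410.
Specific discharge q = K · i = 67.91 × 0.01410 = 0.9578 m/day.

0.958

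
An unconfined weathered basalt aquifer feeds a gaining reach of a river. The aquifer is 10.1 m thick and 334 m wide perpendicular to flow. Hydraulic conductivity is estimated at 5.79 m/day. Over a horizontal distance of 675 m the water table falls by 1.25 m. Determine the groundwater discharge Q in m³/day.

36.2

Cross-sectional area A = 334 × 10.1 = 3373 m².
Hydraulic gradient i = Δh / L = 1.25 / 675 = 0.001852.
Darcy's law: Q = K · A · i = 5.790 × 3373 × 0.001852 = 36.17 m³/day.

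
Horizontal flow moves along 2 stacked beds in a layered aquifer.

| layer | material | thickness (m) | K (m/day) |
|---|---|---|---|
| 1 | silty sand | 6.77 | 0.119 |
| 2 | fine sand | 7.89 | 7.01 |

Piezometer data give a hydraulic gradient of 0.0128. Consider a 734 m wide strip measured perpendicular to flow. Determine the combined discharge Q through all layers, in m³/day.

Flow is parallel to layering, so each bed carries its own Darcy discharge and the transmissivities add.
Σ(K_i·b_i) = 0.119×6.77 + 7.01×7.89 = 56.11 m²/day.
Hydraulic gradient i = 0.0128.
Q = Σ(K_i·b_i) · W · i = 56.11 × 734 × 0.01280 = 527.2 m³/day.

527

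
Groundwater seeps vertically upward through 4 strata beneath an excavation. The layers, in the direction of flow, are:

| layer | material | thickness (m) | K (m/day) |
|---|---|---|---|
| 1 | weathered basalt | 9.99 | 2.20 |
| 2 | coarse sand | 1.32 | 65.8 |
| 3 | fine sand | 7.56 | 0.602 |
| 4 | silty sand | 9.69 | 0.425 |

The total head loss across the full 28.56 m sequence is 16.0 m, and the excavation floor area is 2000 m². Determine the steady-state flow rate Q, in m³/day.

Flow is perpendicular to layering, so the layers act in series and the equivalent K is the thickness-weighted harmonic mean.
Total thickness L = 9.99 + 1.32 + 7.56 + 9.69 = 28.56 m.
Σ(b_i/K_i) = 9.99/2.20 + 1.32/65.8 + 7.56/0.602 + 9.69/0.425 = 39.92 d.
K_eq = L / Σ(b_i/K_i) = 28.56 / 39.92 = 0.7154 m/day.
Q = K_eq · A · (Δh/L) = 0.7154 × 2000 × (16.0/28.56) = 801.6 m³/day.

802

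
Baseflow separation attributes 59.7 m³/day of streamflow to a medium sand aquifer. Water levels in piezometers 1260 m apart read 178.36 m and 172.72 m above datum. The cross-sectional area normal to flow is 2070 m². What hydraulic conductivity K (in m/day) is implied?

Hydraulic gradient i = (178.36 − 172.72) / 1260 = 5.64 / 1260 = 0.004476.
From Q = K·A·i, K = Q / (A·i) = 59.7 / (2070 × 0.004476) = 6.443 m/day.

6.44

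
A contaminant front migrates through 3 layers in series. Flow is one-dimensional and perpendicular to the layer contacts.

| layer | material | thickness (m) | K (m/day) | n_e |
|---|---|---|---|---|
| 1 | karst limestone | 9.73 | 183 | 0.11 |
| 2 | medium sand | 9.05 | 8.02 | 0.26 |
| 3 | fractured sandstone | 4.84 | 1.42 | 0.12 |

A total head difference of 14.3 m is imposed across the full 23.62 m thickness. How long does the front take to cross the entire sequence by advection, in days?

With flow normal to the layers, continuity requires the same specific discharge q through every layer.
Σ(b_i/K_i) = 9.73/183 + 9.05/8.02 + 4.84/1.42 = 4.590 d.
q = Δh / Σ(b_i/K_i) = 14.3 / 4.590 = 3.115 m/day.
In each layer the seepage velocity is v_i = q/n_i, so the layer transit time is t_i = b_i·n_i / q:
  layer 1 (karst limestone): t_1 = 9.73 × 0.11 / 3.115 = 0.3435 d
  layer 2 (medium sand): t_2 = 9.05 × 0.26 / 3.115 = 0.7553 d
  layer 3 (fractured sandstone): t_3 = 4.84 × 0.12 / 3.115 = 0.1864 d
Total t = Σ t_i = 1.285 days.

1.29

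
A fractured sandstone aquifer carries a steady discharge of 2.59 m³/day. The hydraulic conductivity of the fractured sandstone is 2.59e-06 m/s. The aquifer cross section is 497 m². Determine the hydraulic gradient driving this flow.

Convert K: 2.59e-06 m/s × 86400 = 0.2238 m/day.
From Q = K·A·i, i = Q / (K·A) = 2.59 / (0.2238 × 497.0) = 0.02329.

0.0233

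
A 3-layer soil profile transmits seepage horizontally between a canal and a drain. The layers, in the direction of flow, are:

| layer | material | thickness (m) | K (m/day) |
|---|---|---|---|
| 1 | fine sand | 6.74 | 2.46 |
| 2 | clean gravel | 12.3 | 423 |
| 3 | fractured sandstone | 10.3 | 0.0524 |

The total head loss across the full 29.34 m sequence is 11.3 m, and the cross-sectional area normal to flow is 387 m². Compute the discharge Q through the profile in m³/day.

21.9

Flow is perpendicular to layering, so the layers act in series and the equivalent K is the thickness-weighted harmonic mean.
Total thickness L = 6.74 + 12.3 + 10.3 = 29.34 m.
Σ(b_i/K_i) = 6.74/2.46 + 12.3/423 + 10.3/0.0524 = 199.3 d.
K_eq = L / Σ(b_i/K_i) = 29.34 / 199.3 = 0.1472 m/day.
Q = K_eq · A · (Δh/L) = 0.1472 × 387 × (11.3/29.34) = 21.94 m³/day.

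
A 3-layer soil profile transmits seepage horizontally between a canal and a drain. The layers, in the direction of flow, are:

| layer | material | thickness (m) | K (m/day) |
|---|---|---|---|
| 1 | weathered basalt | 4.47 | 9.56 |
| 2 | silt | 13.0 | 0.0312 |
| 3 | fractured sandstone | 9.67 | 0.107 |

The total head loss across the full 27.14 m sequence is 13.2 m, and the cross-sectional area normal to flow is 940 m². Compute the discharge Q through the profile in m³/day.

24.4

Flow is perpendicular to layering, so the layers act in series and the equivalent K is the thickness-weighted harmonic mean.
Total thickness L = 4.47 + 13.0 + 9.67 = 27.14 m.
Σ(b_i/K_i) = 4.47/9.56 + 13.0/0.0312 + 9.67/0.107 = 507.5 d.
K_eq = L / Σ(b_i/K_i) = 27.14 / 507.5 = 0.05348 m/day.
Q = K_eq · A · (Δh/L) = 0.05348 × 940 × (13.2/27.14) = 24.45 m³/day.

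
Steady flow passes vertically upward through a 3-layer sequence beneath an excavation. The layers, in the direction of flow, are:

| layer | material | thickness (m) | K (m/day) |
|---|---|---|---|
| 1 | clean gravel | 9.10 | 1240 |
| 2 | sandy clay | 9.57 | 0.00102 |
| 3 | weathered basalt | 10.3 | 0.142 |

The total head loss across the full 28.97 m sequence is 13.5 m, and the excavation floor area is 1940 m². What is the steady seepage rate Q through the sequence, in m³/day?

Flow is perpendicular to layering, so the layers act in series and the equivalent K is the thickness-weighted harmonic mean.
Total thickness L = 9.10 + 9.57 + 10.3 = 28.97 m.
Σ(b_i/K_i) = 9.10/1240 + 9.57/0.00102 + 10.3/0.142 = 9455 d.
K_eq = L / Σ(b_i/K_i) = 28.97 / 9455 = 0.003064 m/day.
Q = K_eq · A · (Δh/L) = 0.003064 × 1940 × (13.5/28.97) = 2.770 m³/day.

2.77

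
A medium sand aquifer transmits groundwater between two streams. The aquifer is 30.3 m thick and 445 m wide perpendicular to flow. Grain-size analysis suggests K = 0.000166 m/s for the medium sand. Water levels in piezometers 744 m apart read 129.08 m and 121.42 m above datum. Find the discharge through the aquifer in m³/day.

1990

Convert K: 0.000166 m/s × 86400 = 14.34 m/day.
Cross-sectional area A = 445 × 30.3 = 13484 m².
Hydraulic gradient i = (129.08 − 121.42) / 744 = 7.66 / 744 = 0.01030.
Darcy's law: Q = K · A · i = 14.34 × 13484 × 0.01030 = 1991 m³/day.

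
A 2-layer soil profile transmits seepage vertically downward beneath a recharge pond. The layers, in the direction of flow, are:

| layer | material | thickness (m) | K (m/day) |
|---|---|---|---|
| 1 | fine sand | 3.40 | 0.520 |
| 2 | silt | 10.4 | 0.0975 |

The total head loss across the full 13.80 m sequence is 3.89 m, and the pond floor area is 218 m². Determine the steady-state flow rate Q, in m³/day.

Flow is perpendicular to layering, so the layers act in series and the equivalent K is the thickness-weighted harmonic mean.
Total thickness L = 3.40 + 10.4 = 13.80 m.
Σ(b_i/K_i) = 3.40/0.520 + 10.4/0.0975 = 113.2 d.
K_eq = L / Σ(b_i/K_i) = 13.80 / 113.2 = 0.1219 m/day.
Q = K_eq · A · (Δh/L) = 0.1219 × 218 × (3.89/13.80) = 7.491 m³/day.

7.49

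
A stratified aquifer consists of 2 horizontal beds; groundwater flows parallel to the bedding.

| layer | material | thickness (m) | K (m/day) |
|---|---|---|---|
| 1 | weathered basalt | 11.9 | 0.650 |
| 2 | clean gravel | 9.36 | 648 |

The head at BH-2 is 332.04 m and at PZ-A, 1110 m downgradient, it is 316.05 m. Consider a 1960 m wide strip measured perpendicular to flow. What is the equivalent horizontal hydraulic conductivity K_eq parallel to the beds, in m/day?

286

Flow is parallel to layering, so each bed carries its own Darcy discharge and the transmissivities add.
Σ(K_i·b_i) = 0.650×11.9 + 648×9.36 = 6073 m²/day.
Total thickness b = 21.26 m, so K_eq = Σ(K_i·b_i)/b = 285.7 m/day.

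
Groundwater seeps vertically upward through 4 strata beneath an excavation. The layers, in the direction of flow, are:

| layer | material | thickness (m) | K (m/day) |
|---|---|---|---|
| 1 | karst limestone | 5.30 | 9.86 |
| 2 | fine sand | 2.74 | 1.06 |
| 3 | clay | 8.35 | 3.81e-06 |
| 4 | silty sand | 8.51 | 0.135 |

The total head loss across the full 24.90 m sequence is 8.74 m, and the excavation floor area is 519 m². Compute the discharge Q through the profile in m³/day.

Flow is perpendicular to layering, so the layers act in series and the equivalent K is the thickness-weighted harmonic mean.
Total thickness L = 5.30 + 2.74 + 8.35 + 8.51 = 24.90 m.
Σ(b_i/K_i) = 5.30/9.86 + 2.74/1.06 + 8.35/3.81e-06 + 8.51/0.135 = 2.192e+06 d.
K_eq = L / Σ(b_i/K_i) = 24.90 / 2.192e+06 = 1.136e-05 m/day.
Q = K_eq · A · (Δh/L) = 1.136e-05 × 519 × (8.74/24.90) = 0.002070 m³/day.

0.00207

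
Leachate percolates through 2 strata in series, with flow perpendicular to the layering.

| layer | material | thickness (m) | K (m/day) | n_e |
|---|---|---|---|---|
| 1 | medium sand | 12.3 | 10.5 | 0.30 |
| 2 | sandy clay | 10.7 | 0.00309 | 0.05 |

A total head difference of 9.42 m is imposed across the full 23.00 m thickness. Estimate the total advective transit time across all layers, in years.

4.25

With flow normal to the layers, continuity requires the same specific discharge q through every layer.
Σ(b_i/K_i) = 12.3/10.5 + 10.7/0.00309 = 3464 d.
q = Δh / Σ(b_i/K_i) = 9.42 / 3464 = 0.002719 m/day.
In each layer the seepage velocity is v_i = q/n_i, so the layer transit time is t_i = b_i·n_i / q:
  layer 1 (medium sand): t_1 = 12.3 × 0.30 / 0.002719 = 1357 d
  layer 2 (sandy clay): t_2 = 10.7 × 0.05 / 0.002719 = 196.7 d
Total t = Σ t_i = 1554 days = 4.254 years.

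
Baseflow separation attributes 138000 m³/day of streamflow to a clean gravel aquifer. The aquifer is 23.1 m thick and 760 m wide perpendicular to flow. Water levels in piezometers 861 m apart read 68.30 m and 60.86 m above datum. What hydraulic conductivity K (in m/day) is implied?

Cross-sectional area A = 760 × 23.1 = 17556 m².
Hydraulic gradient i = (68.30 − 60.86) / 861 = 7.44 / 861 = 0.008641.
From Q = K·A·i, K = Q / (A·i) = 138000 / (17556 × 0.008641) = 909.7 m/day.

910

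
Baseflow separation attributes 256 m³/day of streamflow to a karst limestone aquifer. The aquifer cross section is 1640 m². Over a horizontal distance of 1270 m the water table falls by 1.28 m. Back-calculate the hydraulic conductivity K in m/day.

Hydraulic gradient i = Δh / L = 1.28 / 1270 = 0.001008.
From Q = K·A·i, K = Q / (A·i) = 256 / (1640 × 0.001008) = 154.9 m/day.

155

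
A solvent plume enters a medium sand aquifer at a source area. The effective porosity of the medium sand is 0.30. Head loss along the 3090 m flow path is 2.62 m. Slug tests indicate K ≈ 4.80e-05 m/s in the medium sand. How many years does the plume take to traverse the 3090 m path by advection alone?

Convert K: 4.80e-05 m/s × 86400 = 4.147 m/day.
Hydraulic gradient i = Δh / L = 2.62 / 3090 = 0.0008479.
Darcy flux q = K · i = 4.147 × 0.0008479 = 0.003516 m/day.
Seepage velocity v = q / n_e = 0.003516 / 0.30 = 0.01172 m/day.
Travel time t = L / v = 3090 / 0.01172 = 2.636e+05 days = 721.8 years.

722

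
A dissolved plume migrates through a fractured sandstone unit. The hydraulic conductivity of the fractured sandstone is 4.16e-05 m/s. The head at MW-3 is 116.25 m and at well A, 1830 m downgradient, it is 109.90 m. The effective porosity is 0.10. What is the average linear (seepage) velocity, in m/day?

Convert K: 4.16e-05 m/s × 86400 = 3.594 m/day.
Hydraulic gradient i = (116.25 − 109.90) / 1830 = 6.35 / 1830 = 0.003470.
Darcy flux q = K · i = 3.594 × 0.003470 = 0.01247 m/day.
Seepage velocity v = q / n_e = 0.01247 / 0.10 = 0.1247 m/day.

0.125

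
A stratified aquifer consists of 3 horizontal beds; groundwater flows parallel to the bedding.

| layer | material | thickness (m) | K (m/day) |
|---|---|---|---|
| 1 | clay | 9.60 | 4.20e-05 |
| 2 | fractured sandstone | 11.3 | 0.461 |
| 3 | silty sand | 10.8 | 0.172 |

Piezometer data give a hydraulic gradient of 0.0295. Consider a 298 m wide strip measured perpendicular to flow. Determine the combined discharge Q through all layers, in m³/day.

62.1

Flow is parallel to layering, so each bed carries its own Darcy discharge and the transmissivities add.
Σ(K_i·b_i) = 4.20e-05×9.60 + 0.461×11.3 + 0.172×10.8 = 7.067 m²/day.
Hydraulic gradient i = 0.0295.
Q = Σ(K_i·b_i) · W · i = 7.067 × 298 × 0.02950 = 62.13 m³/day.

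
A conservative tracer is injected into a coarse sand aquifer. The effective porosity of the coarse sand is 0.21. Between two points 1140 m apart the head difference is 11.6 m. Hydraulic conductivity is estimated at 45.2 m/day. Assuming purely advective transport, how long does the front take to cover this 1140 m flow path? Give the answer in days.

521

Hydraulic gradient i = Δh / L = 11.6 / 1140 = 0.01018.
Darcy flux q = K · i = 45.20 × 0.01018 = 0.4599 m/day.
Seepage velocity v = q / n_e = 0.4599 / 0.21 = 2.190 m/day.
Travel time t = L / v = 1140 / 2.190 = 520.5 days.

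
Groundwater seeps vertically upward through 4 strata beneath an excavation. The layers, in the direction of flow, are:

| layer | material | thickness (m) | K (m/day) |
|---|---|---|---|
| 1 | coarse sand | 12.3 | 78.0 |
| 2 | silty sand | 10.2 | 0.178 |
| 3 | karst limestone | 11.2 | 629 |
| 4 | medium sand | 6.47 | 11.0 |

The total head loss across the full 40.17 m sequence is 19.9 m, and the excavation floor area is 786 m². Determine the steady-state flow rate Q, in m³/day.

269

Flow is perpendicular to layering, so the layers act in series and the equivalent K is the thickness-weighted harmonic mean.
Total thickness L = 12.3 + 10.2 + 11.2 + 6.47 = 40.17 m.
Σ(b_i/K_i) = 12.3/78.0 + 10.2/0.178 + 11.2/629 + 6.47/11.0 = 58.07 d.
K_eq = L / Σ(b_i/K_i) = 40.17 / 58.07 = 0.6918 m/day.
Q = K_eq · A · (Δh/L) = 0.6918 × 786 × (19.9/40.17) = 269.4 m³/day.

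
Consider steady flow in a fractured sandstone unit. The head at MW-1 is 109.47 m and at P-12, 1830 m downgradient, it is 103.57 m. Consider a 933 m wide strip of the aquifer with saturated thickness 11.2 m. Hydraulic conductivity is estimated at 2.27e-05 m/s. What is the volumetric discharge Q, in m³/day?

Convert K: 2.27e-05 m/s × 86400 = 1.961 m/day.
Cross-sectional area A = 933 × 11.2 = 10450 m².
Hydraulic gradient i = (109.47 − 103.57) / 1830 = 5.9 / 1830 = 0.003224.
Darcy's law: Q = K · A · i = 1.961 × 10450 × 0.003224 = 66.08 m³/day.

66.1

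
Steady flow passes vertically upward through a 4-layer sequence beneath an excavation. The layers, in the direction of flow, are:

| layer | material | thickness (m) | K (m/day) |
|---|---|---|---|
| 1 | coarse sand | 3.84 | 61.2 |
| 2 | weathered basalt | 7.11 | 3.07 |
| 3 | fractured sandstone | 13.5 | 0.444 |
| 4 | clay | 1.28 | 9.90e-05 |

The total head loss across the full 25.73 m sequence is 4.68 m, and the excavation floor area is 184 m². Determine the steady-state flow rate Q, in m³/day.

Flow is perpendicular to layering, so the layers act in series and the equivalent K is the thickness-weighted harmonic mean.
Total thickness L = 3.84 + 7.11 + 13.5 + 1.28 = 25.73 m.
Σ(b_i/K_i) = 3.84/61.2 + 7.11/3.07 + 13.5/0.444 + 1.28/9.90e-05 = 12962 d.
K_eq = L / Σ(b_i/K_i) = 25.73 / 12962 = 0.001985 m/day.
Q = K_eq · A · (Δh/L) = 0.001985 × 184 × (4.68/25.73) = 0.06643 m³/day.

0.0664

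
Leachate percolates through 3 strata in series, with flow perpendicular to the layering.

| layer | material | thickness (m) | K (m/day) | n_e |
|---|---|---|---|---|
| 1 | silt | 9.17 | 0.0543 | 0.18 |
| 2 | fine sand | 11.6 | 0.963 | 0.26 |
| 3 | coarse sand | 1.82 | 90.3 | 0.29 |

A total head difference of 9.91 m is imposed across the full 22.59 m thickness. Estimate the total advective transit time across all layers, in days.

With flow normal to the layers, continuity requires the same specific discharge q through every layer.
Σ(b_i/K_i) = 9.17/0.0543 + 11.6/0.963 + 1.82/90.3 = 180.9 d.
q = Δh / Σ(b_i/K_i) = 9.91 / 180.9 = 0.05477 m/day.
In each layer the seepage velocity is v_i = q/n_i, so the layer transit time is t_i = b_i·n_i / q:
  layer 1 (silt): t_1 = 9.17 × 0.18 / 0.05477 = 30.14 d
  layer 2 (fine sand): t_2 = 11.6 × 0.26 / 0.05477 = 55.07 d
  layer 3 (coarse sand): t_3 = 1.82 × 0.29 / 0.05477 = 9.637 d
Total t = Σ t_i = 94.84 days.

94.8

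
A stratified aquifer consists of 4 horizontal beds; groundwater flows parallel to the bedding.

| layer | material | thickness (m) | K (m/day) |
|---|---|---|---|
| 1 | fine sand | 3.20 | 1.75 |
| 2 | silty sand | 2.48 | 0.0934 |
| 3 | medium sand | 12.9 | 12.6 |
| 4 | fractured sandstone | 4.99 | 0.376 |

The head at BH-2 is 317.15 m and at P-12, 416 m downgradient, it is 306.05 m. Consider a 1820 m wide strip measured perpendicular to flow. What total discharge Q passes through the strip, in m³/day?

8270

Flow is parallel to layering, so each bed carries its own Darcy discharge and the transmissivities add.
Σ(K_i·b_i) = 1.75×3.20 + 0.0934×2.48 + 12.6×12.9 + 0.376×4.99 = 170.2 m²/day.
Hydraulic gradient i = (317.15 − 306.05) / 416 = 11.1 / 416 = 0.02668.
Q = Σ(K_i·b_i) · W · i = 170.2 × 1820 × 0.02668 = 8268 m³/day.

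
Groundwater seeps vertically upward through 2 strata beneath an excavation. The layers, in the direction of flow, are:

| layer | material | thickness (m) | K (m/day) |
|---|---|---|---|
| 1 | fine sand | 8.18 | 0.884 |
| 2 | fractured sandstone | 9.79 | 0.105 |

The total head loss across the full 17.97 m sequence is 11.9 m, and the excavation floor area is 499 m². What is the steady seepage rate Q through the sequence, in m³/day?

Flow is perpendicular to layering, so the layers act in series and the equivalent K is the thickness-weighted harmonic mean.
Total thickness L = 8.18 + 9.79 = 17.97 m.
Σ(b_i/K_i) = 8.18/0.884 + 9.79/0.105 = 102.5 d.
K_eq = L / Σ(b_i/K_i) = 17.97 / 102.5 = 0.1753 m/day.
Q = K_eq · A · (Δh/L) = 0.1753 × 499 × (11.9/17.97) = 57.94 m³/day.

57.9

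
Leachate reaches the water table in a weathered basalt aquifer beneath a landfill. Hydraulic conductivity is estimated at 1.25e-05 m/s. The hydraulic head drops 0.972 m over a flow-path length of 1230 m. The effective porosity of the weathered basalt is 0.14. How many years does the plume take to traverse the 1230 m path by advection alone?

552

Convert K: 1.25e-05 m/s × 86400 = 1.080 m/day.
Hydraulic gradient i = Δh / L = 0.972 / 1230 = 0.0007902.
Darcy flux q = K · i = 1.080 × 0.0007902 = 0.0008535 m/day.
Seepage velocity v = q / n_e = 0.0008535 / 0.14 = 0.006096 m/day.
Travel time t = L / v = 1230 / 0.006096 = 2.018e+05 days = 552.4 years.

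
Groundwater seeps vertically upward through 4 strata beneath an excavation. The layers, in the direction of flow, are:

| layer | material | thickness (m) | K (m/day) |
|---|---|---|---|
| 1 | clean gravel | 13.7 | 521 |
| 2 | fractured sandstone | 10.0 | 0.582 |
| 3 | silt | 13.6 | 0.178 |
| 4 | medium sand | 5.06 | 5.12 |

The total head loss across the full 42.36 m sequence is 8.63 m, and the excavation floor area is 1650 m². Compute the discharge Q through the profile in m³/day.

151

Flow is perpendicular to layering, so the layers act in series and the equivalent K is the thickness-weighted harmonic mean.
Total thickness L = 13.7 + 10.0 + 13.6 + 5.06 = 42.36 m.
Σ(b_i/K_i) = 13.7/521 + 10.0/0.582 + 13.6/0.178 + 5.06/5.12 = 94.60 d.
K_eq = L / Σ(b_i/K_i) = 42.36 / 94.60 = 0.4478 m/day.
Q = K_eq · A · (Δh/L) = 0.4478 × 1650 × (8.63/42.36) = 150.5 m³/day.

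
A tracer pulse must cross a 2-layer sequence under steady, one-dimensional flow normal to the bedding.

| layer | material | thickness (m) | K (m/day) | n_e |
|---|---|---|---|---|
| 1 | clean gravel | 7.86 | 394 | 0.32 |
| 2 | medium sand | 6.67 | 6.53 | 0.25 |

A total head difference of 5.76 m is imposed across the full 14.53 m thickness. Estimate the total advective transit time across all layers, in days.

0.756

With flow normal to the layers, continuity requires the same specific discharge q through every layer.
Σ(b_i/K_i) = 7.86/394 + 6.67/6.53 = 1.041 d.
q = Δh / Σ(b_i/K_i) = 5.76 / 1.041 = 5.531 m/day.
In each layer the seepage velocity is v_i = q/n_i, so the layer transit time is t_i = b_i·n_i / q:
  layer 1 (clean gravel): t_1 = 7.86 × 0.32 / 5.531 = 0.4547 d
  layer 2 (medium sand): t_2 = 6.67 × 0.25 / 5.531 = 0.3015 d
Total t = Σ t_i = 0.7562 days.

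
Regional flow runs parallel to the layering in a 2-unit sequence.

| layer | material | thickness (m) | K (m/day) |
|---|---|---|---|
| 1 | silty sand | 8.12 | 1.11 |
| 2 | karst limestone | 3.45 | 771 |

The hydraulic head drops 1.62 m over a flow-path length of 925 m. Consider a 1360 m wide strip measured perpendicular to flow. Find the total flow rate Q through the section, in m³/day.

6360

Flow is parallel to layering, so each bed carries its own Darcy discharge and the transmissivities add.
Σ(K_i·b_i) = 1.11×8.12 + 771×3.45 = 2669 m²/day.
Hydraulic gradient i = Δh / L = 1.62 / 925 = 0.001751.
Q = Σ(K_i·b_i) · W · i = 2669 × 1360 × 0.001751 = 6357 m³/day.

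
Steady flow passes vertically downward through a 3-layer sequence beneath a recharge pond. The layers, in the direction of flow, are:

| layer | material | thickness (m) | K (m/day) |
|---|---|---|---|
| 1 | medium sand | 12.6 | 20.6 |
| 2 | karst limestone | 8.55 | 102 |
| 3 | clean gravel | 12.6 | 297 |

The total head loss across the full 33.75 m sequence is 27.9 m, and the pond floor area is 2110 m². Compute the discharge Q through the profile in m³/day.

79800

Flow is perpendicular to layering, so the layers act in series and the equivalent K is the thickness-weighted harmonic mean.
Total thickness L = 12.6 + 8.55 + 12.6 = 33.75 m.
Σ(b_i/K_i) = 12.6/20.6 + 8.55/102 + 12.6/297 = 0.7379 d.
K_eq = L / Σ(b_i/K_i) = 33.75 / 0.7379 = 45.74 m/day.
Q = K_eq · A · (Δh/L) = 45.74 × 2110 × (27.9/33.75) = 79779 m³/day.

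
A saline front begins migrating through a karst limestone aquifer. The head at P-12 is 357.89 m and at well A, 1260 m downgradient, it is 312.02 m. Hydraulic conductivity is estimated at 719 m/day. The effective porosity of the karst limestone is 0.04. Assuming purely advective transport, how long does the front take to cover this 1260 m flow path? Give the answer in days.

1.93

Hydraulic gradient i = (357.89 − 312.02) / 1260 = 45.87 / 1260 = 0.03640.
Darcy flux q = K · i = 719.0 × 0.03640 = 26.18 m/day.
Seepage velocity v = q / n_e = 26.18 / 0.04 = 654.4 m/day.
Travel time t = L / v = 1260 / 654.4 = 1.925 days.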